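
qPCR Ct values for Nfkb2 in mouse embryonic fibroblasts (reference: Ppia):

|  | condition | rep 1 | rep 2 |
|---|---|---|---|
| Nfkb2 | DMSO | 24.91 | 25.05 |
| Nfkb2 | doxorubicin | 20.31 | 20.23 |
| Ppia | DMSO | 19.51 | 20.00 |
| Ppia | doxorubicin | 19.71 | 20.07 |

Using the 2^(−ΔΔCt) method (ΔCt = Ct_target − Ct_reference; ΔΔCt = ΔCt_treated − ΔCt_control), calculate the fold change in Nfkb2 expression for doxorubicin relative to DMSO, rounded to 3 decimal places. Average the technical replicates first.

Mean Ct: Nfkb2 DMSO 24.980; Nfkb2 doxorubicin 20.270; Ppia DMSO 19.755; Ppia doxorubicin 19.890
ΔCt(DMSO) = 24.980 − 19.755 = 5.225
ΔCt(doxorubicin) = 20.270 − 19.890 = 0.380
ΔΔCt = 0.380 − 5.225 = -4.845
Fold change = 2^(−(-4.845)) = 2^4.845 = 28.7402

28.740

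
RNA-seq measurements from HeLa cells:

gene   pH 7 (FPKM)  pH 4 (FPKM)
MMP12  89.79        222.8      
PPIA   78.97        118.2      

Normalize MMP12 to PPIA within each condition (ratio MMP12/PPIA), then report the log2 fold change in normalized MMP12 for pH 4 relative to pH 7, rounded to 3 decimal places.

0.729

MMP12/PPIA (pH 7) = 89.79 / 78.97 = 1.137
MMP12/PPIA (pH 4) = 222.8 / 118.2 = 1.8849
Fold change = 1.8849 / 1.137 = 1.6578
log2(1.6578) = 0.7293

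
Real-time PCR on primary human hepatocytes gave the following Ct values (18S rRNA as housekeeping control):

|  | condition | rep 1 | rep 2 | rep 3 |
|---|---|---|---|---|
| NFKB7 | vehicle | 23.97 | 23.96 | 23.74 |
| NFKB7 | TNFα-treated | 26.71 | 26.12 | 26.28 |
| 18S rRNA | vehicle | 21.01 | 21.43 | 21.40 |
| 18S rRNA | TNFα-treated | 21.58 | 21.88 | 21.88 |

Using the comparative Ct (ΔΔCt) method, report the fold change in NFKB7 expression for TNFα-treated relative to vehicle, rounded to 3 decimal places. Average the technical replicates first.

Mean Ct: NFKB7 vehicle 23.890; NFKB7 TNFα-treated 26.370; 18S rRNA vehicle 21.280; 18S rRNA TNFα-treated 21.780
ΔCt(vehicle) = 23.890 − 21.280 = 2.610
ΔCt(TNFα-treated) = 26.370 − 21.780 = 4.590
ΔΔCt = 4.590 − 2.610 = 1.980
Fold change = 2^(−1.980) = 0.2535

0.253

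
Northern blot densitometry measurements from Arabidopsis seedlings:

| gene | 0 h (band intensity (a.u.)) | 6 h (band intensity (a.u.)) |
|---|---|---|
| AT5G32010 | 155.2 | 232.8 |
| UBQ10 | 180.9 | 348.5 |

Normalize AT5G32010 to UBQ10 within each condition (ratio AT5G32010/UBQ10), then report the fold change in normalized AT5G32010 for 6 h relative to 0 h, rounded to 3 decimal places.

AT5G32010/UBQ10 (0 h) = 155.2 / 180.9 = 0.85793
AT5G32010/UBQ10 (6 h) = 232.8 / 348.5 = 0.66801
Fold change = 0.66801 / 0.85793 = 0.7786

0.779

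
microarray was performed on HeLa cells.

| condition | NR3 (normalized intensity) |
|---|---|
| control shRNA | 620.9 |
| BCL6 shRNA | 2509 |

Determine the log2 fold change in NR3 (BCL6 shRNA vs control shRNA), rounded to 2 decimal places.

2.01

Fold change = 2509 / 620.9 = 4.0409
log2(4.0409) = 2.015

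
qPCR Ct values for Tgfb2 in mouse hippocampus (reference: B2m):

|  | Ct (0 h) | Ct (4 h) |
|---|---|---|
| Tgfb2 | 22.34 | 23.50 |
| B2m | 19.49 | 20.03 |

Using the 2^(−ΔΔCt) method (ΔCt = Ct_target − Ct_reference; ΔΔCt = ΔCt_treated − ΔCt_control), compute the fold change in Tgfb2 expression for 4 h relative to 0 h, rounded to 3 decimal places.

0.651

ΔCt(0 h) = 22.340 − 19.490 = 2.850
ΔCt(4 h) = 23.500 − 20.030 = 3.470
ΔΔCt = 3.470 − 2.850 = 0.620
Fold change = 2^(−0.620) = 0.6507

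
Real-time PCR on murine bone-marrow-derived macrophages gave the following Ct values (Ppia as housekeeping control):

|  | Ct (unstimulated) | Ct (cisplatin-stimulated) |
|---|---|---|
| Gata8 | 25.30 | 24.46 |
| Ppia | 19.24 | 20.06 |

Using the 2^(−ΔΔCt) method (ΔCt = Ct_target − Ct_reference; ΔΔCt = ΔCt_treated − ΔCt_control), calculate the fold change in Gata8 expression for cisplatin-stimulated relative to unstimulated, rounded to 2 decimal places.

ΔCt(unstimulated) = 25.300 − 19.240 = 6.060
ΔCt(cisplatin-stimulated) = 24.460 − 20.060 = 4.400
ΔΔCt = 4.400 − 6.060 = -1.660
Fold change = 2^(−(-1.660)) = 2^1.660 = 3.160

3.16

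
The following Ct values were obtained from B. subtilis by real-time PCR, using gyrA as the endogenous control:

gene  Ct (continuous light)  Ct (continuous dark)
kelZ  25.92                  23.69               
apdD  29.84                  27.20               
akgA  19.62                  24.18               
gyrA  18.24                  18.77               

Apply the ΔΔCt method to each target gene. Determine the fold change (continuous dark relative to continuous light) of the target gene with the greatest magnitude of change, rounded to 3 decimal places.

kelZ: ΔΔCt = (23.69−18.77) − (25.92−18.24) = 4.92 − 7.68 = -2.76; fold change = 2^2.76 = 6.774
apdD: ΔΔCt = (27.20−18.77) − (29.84−18.24) = 8.43 − 11.60 = -3.17; fold change = 2^3.17 = 9.000
akgA: ΔΔCt = (24.18−18.77) − (19.62−18.24) = 5.41 − 1.38 = 4.03; fold change = 2^-4.03 = 0.061
akgA has the largest |ΔΔCt| = 4.03.

0.061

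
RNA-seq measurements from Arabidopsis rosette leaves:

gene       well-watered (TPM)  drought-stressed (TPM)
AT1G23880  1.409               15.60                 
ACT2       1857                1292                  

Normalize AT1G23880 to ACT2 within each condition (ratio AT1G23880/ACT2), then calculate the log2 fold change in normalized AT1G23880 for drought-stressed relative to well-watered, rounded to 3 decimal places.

AT1G23880/ACT2 (well-watered) = 1.409 / 1857 = 0.00075875
AT1G23880/ACT2 (drought-stressed) = 15.60 / 1292 = 0.012074
Fold change = 0.012074 / 0.00075875 = 15.9134
log2(15.9134) = 3.9922

3.992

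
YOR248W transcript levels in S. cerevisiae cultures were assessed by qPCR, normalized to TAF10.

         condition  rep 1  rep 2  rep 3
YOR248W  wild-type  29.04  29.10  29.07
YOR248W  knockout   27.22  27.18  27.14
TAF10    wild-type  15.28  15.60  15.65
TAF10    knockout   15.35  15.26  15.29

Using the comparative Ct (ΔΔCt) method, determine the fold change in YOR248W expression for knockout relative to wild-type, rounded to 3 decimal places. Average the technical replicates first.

Mean Ct: YOR248W wild-type 29.070; YOR248W knockout 27.180; TAF10 wild-type 15.510; TAF10 knockout 15.300
ΔCt(wild-type) = 29.070 − 15.510 = 13.560
ΔCt(knockout) = 27.180 − 15.300 = 11.880
ΔΔCt = 11.880 − 13.560 = -1.680
Fold change = 2^(−(-1.680)) = 2^1.680 = 3.2043

3.204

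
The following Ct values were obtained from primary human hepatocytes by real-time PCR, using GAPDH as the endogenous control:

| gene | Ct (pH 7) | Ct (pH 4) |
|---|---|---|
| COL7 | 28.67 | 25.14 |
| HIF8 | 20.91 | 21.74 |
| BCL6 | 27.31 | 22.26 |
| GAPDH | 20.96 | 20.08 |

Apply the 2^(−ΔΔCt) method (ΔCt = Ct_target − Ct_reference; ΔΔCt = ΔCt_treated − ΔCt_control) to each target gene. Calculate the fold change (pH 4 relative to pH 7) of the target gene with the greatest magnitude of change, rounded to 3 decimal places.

COL7: ΔΔCt = (25.14−20.08) − (28.67−20.96) = 5.06 − 7.71 = -2.65; fold change = 2^2.65 = 6.277
HIF8: ΔΔCt = (21.74−20.08) − (20.91−20.96) = 1.66 − (-0.05) = 1.71; fold change = 2^-1.71 = 0.306
BCL6: ΔΔCt = (22.26−20.08) − (27.31−20.96) = 2.18 − 6.35 = -4.17; fold change = 2^4.17 = 18.001
BCL6 has the largest |ΔΔCt| = 4.17.

18.001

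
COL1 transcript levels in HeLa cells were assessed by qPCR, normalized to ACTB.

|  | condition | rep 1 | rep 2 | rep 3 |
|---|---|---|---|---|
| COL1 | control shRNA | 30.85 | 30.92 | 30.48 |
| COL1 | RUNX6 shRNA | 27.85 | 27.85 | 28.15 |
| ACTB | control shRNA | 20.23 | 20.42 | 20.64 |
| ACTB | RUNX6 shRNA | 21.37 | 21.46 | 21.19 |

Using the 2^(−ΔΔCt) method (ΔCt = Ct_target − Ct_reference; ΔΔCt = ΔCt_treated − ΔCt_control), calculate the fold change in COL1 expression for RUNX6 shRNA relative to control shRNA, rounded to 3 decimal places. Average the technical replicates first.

Mean Ct: COL1 control shRNA 30.750; COL1 RUNX6 shRNA 27.950; ACTB control shRNA 20.430; ACTB RUNX6 shRNA 21.340
ΔCt(control shRNA) = 30.750 − 20.430 = 10.320
ΔCt(RUNX6 shRNA) = 27.950 − 21.340 = 6.610
ΔΔCt = 6.610 − 10.320 = -3.710
Fold change = 2^(−(-3.710)) = 2^3.710 = 13.0864

13.086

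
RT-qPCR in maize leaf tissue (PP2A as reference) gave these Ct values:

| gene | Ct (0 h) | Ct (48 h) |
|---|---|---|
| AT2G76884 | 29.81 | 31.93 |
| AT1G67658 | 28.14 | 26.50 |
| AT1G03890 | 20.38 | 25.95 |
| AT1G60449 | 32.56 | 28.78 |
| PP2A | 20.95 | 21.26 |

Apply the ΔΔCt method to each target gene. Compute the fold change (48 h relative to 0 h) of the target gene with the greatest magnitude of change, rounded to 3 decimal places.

0.026

AT2G76884: ΔΔCt = (31.93−21.26) − (29.81−20.95) = 10.67 − 8.86 = 1.81; fold change = 2^-1.81 = 0.285
AT1G67658: ΔΔCt = (26.50−21.26) − (28.14−20.95) = 5.24 − 7.19 = -1.95; fold change = 2^1.95 = 3.864
AT1G03890: ΔΔCt = (25.95−21.26) − (20.38−20.95) = 4.69 − (-0.57) = 5.26; fold change = 2^-5.26 = 0.026
AT1G60449: ΔΔCt = (28.78−21.26) − (32.56−20.95) = 7.52 − 11.61 = -4.09; fold change = 2^4.09 = 17.030
AT1G03890 has the largest |ΔΔCt| = 5.26.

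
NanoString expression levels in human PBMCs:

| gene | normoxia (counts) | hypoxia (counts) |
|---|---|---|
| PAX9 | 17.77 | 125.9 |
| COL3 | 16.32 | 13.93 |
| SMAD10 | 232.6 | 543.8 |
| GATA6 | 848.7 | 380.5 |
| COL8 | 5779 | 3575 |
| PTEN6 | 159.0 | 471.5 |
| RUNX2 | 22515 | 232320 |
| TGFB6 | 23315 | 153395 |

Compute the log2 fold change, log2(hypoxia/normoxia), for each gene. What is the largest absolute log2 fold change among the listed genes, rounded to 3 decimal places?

3.367

log2(125.9/17.77) = 2.825  (PAX9)
log2(13.93/16.32) = -0.228  (COL3)
log2(543.8/232.6) = 1.225  (SMAD10)
log2(380.5/848.7) = -1.157  (GATA6)
log2(3575/5779) = -0.693  (COL8)
log2(471.5/159.0) = 1.568  (PTEN6)
log2(232320/22515) = 3.367  (RUNX2)
log2(153395/23315) = 2.718  (TGFB6)
The largest magnitude belongs to RUNX2.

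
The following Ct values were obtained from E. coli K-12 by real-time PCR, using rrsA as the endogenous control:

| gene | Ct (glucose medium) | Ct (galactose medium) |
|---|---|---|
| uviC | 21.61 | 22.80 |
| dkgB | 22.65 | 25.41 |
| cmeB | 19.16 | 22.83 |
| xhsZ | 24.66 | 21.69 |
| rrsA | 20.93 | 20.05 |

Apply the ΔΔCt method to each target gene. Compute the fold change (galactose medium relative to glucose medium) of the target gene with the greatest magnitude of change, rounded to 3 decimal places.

uviC: ΔΔCt = (22.80−20.05) − (21.61−20.93) = 2.75 − 0.68 = 2.07; fold change = 2^-2.07 = 0.238
dkgB: ΔΔCt = (25.41−20.05) − (22.65−20.93) = 5.36 − 1.72 = 3.64; fold change = 2^-3.64 = 0.080
cmeB: ΔΔCt = (22.83−20.05) − (19.16−20.93) = 2.78 − (-1.77) = 4.55; fold change = 2^-4.55 = 0.043
xhsZ: ΔΔCt = (21.69−20.05) − (24.66−20.93) = 1.64 − 3.73 = -2.09; fold change = 2^2.09 = 4.257
cmeB has the largest |ΔΔCt| = 4.55.

0.043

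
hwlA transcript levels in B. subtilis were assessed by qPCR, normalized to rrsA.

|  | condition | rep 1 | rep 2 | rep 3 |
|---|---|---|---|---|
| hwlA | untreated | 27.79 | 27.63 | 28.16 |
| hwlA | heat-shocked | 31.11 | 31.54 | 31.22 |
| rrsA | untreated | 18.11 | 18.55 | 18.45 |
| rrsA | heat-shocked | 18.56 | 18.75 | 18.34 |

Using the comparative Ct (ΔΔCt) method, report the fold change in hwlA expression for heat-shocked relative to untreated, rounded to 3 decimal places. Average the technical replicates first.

0.105

Mean Ct: hwlA untreated 27.860; hwlA heat-shocked 31.290; rrsA untreated 18.370; rrsA heat-shocked 18.550
ΔCt(untreated) = 27.860 − 18.370 = 9.490
ΔCt(heat-shocked) = 31.290 − 18.550 = 12.740
ΔΔCt = 12.740 − 9.490 = 3.250
Fold change = 2^(−3.250) = 0.1051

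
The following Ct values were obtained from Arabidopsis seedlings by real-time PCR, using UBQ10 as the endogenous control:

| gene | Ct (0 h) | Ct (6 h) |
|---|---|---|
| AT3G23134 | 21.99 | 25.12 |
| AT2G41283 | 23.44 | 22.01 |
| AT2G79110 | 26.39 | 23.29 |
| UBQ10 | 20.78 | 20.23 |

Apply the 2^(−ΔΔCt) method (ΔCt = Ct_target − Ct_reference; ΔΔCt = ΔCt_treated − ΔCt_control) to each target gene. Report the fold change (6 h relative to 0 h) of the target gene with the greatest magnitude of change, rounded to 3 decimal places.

0.078

AT3G23134: ΔΔCt = (25.12−20.23) − (21.99−20.78) = 4.89 − 1.21 = 3.68; fold change = 2^-3.68 = 0.078
AT2G41283: ΔΔCt = (22.01−20.23) − (23.44−20.78) = 1.78 − 2.66 = -0.88; fold change = 2^0.88 = 1.840
AT2G79110: ΔΔCt = (23.29−20.23) − (26.39−20.78) = 3.06 − 5.61 = -2.55; fold change = 2^2.55 = 5.856
AT3G23134 has the largest |ΔΔCt| = 3.68.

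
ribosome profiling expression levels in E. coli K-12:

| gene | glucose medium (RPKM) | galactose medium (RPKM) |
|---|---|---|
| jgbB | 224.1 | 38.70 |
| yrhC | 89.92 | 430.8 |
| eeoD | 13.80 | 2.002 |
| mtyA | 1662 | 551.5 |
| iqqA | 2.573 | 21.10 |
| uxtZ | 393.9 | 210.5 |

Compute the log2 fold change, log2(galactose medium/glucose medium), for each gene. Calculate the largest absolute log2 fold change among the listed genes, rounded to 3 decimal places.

log2(38.70/224.1) = -2.534  (jgbB)
log2(430.8/89.92) = 2.260  (yrhC)
log2(2.002/13.80) = -2.785  (eeoD)
log2(551.5/1662) = -1.591  (mtyA)
log2(21.10/2.573) = 3.036  (iqqA)
log2(210.5/393.9) = -0.904  (uxtZ)
The largest magnitude belongs to iqqA.

3.036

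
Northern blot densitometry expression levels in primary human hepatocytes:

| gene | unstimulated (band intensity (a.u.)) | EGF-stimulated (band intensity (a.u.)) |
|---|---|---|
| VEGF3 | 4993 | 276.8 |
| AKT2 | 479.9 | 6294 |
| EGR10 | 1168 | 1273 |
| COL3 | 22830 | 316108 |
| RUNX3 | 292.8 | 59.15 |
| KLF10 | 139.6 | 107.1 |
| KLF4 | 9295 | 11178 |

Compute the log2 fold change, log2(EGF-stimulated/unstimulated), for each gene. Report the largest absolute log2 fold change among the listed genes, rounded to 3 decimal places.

log2(276.8/4993) = -4.173  (VEGF3)
log2(6294/479.9) = 3.713  (AKT2)
log2(1273/1168) = 0.124  (EGR10)
log2(316108/22830) = 3.791  (COL3)
log2(59.15/292.8) = -2.307  (RUNX3)
log2(107.1/139.6) = -0.382  (KLF10)
log2(11178/9295) = 0.266  (KLF4)
The largest magnitude belongs to VEGF3.

4.173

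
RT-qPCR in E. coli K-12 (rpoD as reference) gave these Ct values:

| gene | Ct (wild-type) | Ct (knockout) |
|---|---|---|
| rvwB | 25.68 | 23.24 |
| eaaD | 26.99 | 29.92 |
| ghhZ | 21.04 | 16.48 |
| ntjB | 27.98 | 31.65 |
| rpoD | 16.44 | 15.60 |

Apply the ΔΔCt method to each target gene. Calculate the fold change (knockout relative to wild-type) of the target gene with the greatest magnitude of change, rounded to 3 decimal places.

rvwB: ΔΔCt = (23.24−15.60) − (25.68−16.44) = 7.64 − 9.24 = -1.60; fold change = 2^1.60 = 3.031
eaaD: ΔΔCt = (29.92−15.60) − (26.99−16.44) = 14.32 − 10.55 = 3.77; fold change = 2^-3.77 = 0.073
ghhZ: ΔΔCt = (16.48−15.60) − (21.04−16.44) = 0.88 − 4.60 = -3.72; fold change = 2^3.72 = 13.177
ntjB: ΔΔCt = (31.65−15.60) − (27.98−16.44) = 16.05 − 11.54 = 4.51; fold change = 2^-4.51 = 0.044
ntjB has the largest |ΔΔCt| = 4.51.

0.044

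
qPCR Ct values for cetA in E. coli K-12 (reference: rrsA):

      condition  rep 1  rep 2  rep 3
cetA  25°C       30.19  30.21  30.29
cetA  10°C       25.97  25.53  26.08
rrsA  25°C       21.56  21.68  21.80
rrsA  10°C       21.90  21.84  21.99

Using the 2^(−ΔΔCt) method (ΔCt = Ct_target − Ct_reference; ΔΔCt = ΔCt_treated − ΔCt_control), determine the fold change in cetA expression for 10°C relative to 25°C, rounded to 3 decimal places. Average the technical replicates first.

Mean Ct: cetA 25°C 30.230; cetA 10°C 25.860; rrsA 25°C 21.680; rrsA 10°C 21.910
ΔCt(25°C) = 30.230 − 21.680 = 8.550
ΔCt(10°C) = 25.860 − 21.910 = 3.950
ΔΔCt = 3.950 − 8.550 = -4.600
Fold change = 2^(−(-4.600)) = 2^4.600 = 24.2515

24.251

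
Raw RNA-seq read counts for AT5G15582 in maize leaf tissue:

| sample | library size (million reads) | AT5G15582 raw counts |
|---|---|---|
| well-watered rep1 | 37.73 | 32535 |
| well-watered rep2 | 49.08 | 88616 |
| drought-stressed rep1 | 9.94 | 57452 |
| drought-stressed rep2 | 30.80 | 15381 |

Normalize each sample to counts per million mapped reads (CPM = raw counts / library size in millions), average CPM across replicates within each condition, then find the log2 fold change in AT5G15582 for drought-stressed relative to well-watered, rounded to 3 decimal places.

CPM(well-watered rep1) = 32535 / 37.73 = 862.3112
CPM(well-watered rep2) = 88616 / 49.08 = 1805.5420
CPM(drought-stressed rep1) = 57452 / 9.94 = 5779.8793
CPM(drought-stressed rep2) = 15381 / 30.80 = 499.3831
mean CPM(well-watered) = 1333.9266; mean CPM(drought-stressed) = 3139.6312
Fold change = 3139.6312 / 1333.9266 = 2.35368
log2(2.35368) = 1.2349

1.235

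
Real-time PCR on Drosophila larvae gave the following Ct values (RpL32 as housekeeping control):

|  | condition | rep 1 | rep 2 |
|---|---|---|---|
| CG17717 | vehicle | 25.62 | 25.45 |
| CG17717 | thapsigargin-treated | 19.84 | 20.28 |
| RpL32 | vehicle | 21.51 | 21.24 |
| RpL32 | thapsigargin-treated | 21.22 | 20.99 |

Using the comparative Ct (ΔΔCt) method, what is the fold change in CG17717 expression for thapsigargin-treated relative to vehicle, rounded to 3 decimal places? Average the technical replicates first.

Mean Ct: CG17717 vehicle 25.535; CG17717 thapsigargin-treated 20.060; RpL32 vehicle 21.375; RpL32 thapsigargin-treated 21.105
ΔCt(vehicle) = 25.535 − 21.375 = 4.160
ΔCt(thapsigargin-treated) = 20.060 − 21.105 = -1.045
ΔΔCt = -1.045 − 4.160 = -5.205
Fold change = 2^(−(-5.205)) = 2^5.205 = 36.8860

36.886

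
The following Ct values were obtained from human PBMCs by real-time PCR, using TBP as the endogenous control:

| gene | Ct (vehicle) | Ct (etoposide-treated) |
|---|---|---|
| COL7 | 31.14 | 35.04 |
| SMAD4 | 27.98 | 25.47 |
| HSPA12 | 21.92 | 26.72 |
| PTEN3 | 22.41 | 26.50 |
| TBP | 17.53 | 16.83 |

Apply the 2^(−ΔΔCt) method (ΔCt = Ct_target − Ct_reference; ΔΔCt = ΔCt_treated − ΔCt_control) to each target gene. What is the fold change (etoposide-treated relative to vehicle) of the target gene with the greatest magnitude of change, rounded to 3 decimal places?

COL7: ΔΔCt = (35.04−16.83) − (31.14−17.53) = 18.21 − 13.61 = 4.60; fold change = 2^-4.60 = 0.041
SMAD4: ΔΔCt = (25.47−16.83) − (27.98−17.53) = 8.64 − 10.45 = -1.81; fold change = 2^1.81 = 3.506
HSPA12: ΔΔCt = (26.72−16.83) − (21.92−17.53) = 9.89 − 4.39 = 5.50; fold change = 2^-5.50 = 0.022
PTEN3: ΔΔCt = (26.50−16.83) − (22.41−17.53) = 9.67 − 4.88 = 4.79; fold change = 2^-4.79 = 0.036
HSPA12 has the largest |ΔΔCt| = 5.50.

0.022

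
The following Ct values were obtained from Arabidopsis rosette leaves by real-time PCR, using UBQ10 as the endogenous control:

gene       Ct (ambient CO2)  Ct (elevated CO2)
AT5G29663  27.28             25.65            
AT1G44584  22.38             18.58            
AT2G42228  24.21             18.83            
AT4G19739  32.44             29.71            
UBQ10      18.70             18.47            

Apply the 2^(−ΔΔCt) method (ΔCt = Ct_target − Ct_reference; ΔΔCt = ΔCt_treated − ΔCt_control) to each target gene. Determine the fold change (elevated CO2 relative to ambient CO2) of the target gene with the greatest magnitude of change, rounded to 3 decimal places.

35.506

AT5G29663: ΔΔCt = (25.65−18.47) − (27.28−18.70) = 7.18 − 8.58 = -1.40; fold change = 2^1.40 = 2.639
AT1G44584: ΔΔCt = (18.58−18.47) − (22.38−18.70) = 0.11 − 3.68 = -3.57; fold change = 2^3.57 = 11.876
AT2G42228: ΔΔCt = (18.83−18.47) − (24.21−18.70) = 0.36 − 5.51 = -5.15; fold change = 2^5.15 = 35.506
AT4G19739: ΔΔCt = (29.71−18.47) − (32.44−18.70) = 11.24 − 13.74 = -2.50; fold change = 2^2.50 = 5.657
AT2G42228 has the largest |ΔΔCt| = 5.15.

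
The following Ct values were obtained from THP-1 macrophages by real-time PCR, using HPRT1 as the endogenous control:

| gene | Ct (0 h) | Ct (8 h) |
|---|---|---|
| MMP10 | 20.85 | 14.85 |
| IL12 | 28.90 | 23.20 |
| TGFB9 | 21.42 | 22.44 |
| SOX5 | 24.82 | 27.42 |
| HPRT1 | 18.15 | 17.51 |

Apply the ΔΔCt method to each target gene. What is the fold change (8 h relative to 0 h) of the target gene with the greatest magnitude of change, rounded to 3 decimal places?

MMP10: ΔΔCt = (14.85−17.51) − (20.85−18.15) = -2.66 − 2.70 = -5.36; fold change = 2^5.36 = 41.070
IL12: ΔΔCt = (23.20−17.51) − (28.90−18.15) = 5.69 − 10.75 = -5.06; fold change = 2^5.06 = 33.359
TGFB9: ΔΔCt = (22.44−17.51) − (21.42−18.15) = 4.93 − 3.27 = 1.66; fold change = 2^-1.66 = 0.316
SOX5: ΔΔCt = (27.42−17.51) − (24.82−18.15) = 9.91 − 6.67 = 3.24; fold change = 2^-3.24 = 0.106
MMP10 has the largest |ΔΔCt| = 5.36.

41.070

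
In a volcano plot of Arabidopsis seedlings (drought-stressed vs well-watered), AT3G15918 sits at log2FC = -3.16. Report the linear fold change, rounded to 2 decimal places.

Fold change = 2^(-3.16) = 0.112

0.11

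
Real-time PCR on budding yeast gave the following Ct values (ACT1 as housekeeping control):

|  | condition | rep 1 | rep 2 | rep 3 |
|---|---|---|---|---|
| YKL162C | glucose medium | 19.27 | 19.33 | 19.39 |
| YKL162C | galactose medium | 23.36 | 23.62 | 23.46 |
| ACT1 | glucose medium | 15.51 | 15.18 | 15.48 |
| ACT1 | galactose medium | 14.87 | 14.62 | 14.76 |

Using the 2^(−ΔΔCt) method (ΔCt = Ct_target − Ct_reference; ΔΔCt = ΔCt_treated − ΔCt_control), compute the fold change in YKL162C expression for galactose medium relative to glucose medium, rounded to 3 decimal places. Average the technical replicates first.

0.036

Mean Ct: YKL162C glucose medium 19.330; YKL162C galactose medium 23.480; ACT1 glucose medium 15.390; ACT1 galactose medium 14.750
ΔCt(glucose medium) = 19.330 − 15.390 = 3.940
ΔCt(galactose medium) = 23.480 − 14.750 = 8.730
ΔΔCt = 8.730 − 3.940 = 4.790
Fold change = 2^(−4.790) = 0.0361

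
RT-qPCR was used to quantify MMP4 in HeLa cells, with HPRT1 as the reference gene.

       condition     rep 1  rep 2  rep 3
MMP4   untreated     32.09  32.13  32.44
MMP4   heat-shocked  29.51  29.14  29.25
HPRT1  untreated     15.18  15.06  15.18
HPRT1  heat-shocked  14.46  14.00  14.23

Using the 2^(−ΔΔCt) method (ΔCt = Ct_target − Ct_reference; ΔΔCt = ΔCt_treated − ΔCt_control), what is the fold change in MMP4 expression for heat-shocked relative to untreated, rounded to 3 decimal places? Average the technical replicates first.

Mean Ct: MMP4 untreated 32.220; MMP4 heat-shocked 29.300; HPRT1 untreated 15.140; HPRT1 heat-shocked 14.230
ΔCt(untreated) = 32.220 − 15.140 = 17.080
ΔCt(heat-shocked) = 29.300 − 14.230 = 15.070
ΔΔCt = 15.070 − 17.080 = -2.010
Fold change = 2^(−(-2.010)) = 2^2.010 = 4.0278

4.028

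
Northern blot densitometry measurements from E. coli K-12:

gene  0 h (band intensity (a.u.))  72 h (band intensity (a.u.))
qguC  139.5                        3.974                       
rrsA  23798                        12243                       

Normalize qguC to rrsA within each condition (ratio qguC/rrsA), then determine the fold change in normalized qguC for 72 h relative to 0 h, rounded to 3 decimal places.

qguC/rrsA (0 h) = 139.5 / 23798 = 0.0058618
qguC/rrsA (72 h) = 3.974 / 12243 = 0.00032459
Fold change = 0.00032459 / 0.0058618 = 0.0554

0.055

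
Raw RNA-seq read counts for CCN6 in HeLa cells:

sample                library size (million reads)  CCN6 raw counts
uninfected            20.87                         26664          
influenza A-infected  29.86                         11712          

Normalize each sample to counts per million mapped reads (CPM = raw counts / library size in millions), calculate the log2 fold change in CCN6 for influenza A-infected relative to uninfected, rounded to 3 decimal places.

-1.704

CPM(uninfected) = 26664 / 20.87 = 1277.6234
CPM(influenza A-infected) = 11712 / 29.86 = 392.2304
Fold change = 392.2304 / 1277.6234 = 0.30700
log2(0.30700) = -1.7037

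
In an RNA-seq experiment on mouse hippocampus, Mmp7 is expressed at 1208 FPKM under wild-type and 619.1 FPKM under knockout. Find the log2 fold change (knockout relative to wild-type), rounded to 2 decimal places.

Fold change = 619.1 / 1208 = 0.5125
log2(0.5125) = -0.964

-0.96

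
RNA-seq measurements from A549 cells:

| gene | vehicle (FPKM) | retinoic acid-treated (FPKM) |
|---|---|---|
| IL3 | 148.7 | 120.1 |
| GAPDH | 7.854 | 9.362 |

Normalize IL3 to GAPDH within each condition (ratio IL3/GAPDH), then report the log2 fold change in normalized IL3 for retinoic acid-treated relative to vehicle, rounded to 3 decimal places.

IL3/GAPDH (vehicle) = 148.7 / 7.854 = 18.933
IL3/GAPDH (retinoic acid-treated) = 120.1 / 9.362 = 12.828
Fold change = 12.828 / 18.933 = 0.6776
log2(0.6776) = -0.5616

-0.562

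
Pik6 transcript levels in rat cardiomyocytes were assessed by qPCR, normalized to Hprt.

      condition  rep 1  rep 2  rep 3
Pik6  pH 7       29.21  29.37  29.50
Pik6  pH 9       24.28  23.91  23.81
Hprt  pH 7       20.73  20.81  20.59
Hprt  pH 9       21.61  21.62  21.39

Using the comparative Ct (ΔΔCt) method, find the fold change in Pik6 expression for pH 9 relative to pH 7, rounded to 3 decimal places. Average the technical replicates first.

Mean Ct: Pik6 pH 7 29.360; Pik6 pH 9 24.000; Hprt pH 7 20.710; Hprt pH 9 21.540
ΔCt(pH 7) = 29.360 − 20.710 = 8.650
ΔCt(pH 9) = 24.000 − 21.540 = 2.460
ΔΔCt = 2.460 − 8.650 = -6.190
Fold change = 2^(−(-6.190)) = 2^6.190 = 73.0089

73.009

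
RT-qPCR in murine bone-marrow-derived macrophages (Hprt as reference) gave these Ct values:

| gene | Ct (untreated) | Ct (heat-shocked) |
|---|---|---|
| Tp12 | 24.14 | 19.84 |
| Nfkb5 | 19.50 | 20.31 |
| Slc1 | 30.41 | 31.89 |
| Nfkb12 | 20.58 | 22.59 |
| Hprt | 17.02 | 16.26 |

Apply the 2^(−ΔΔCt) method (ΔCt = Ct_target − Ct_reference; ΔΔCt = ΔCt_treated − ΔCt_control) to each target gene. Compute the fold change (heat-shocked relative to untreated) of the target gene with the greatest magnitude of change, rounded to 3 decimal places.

11.632

Tp12: ΔΔCt = (19.84−16.26) − (24.14−17.02) = 3.58 − 7.12 = -3.54; fold change = 2^3.54 = 11.632
Nfkb5: ΔΔCt = (20.31−16.26) − (19.50−17.02) = 4.05 − 2.48 = 1.57; fold change = 2^-1.57 = 0.337
Slc1: ΔΔCt = (31.89−16.26) − (30.41−17.02) = 15.63 − 13.39 = 2.24; fold change = 2^-2.24 = 0.212
Nfkb12: ΔΔCt = (22.59−16.26) − (20.58−17.02) = 6.33 − 3.56 = 2.77; fold change = 2^-2.77 = 0.147
Tp12 has the largest |ΔΔCt| = 3.54.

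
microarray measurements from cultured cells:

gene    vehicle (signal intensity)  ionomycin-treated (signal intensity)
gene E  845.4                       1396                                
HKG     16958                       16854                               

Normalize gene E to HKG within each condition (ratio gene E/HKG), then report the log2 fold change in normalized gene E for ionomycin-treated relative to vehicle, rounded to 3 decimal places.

0.732

gene E/HKG (vehicle) = 845.4 / 16958 = 0.049853
gene E/HKG (ionomycin-treated) = 1396 / 16854 = 0.082829
Fold change = 0.082829 / 0.049853 = 1.6615
log2(1.6615) = 0.7325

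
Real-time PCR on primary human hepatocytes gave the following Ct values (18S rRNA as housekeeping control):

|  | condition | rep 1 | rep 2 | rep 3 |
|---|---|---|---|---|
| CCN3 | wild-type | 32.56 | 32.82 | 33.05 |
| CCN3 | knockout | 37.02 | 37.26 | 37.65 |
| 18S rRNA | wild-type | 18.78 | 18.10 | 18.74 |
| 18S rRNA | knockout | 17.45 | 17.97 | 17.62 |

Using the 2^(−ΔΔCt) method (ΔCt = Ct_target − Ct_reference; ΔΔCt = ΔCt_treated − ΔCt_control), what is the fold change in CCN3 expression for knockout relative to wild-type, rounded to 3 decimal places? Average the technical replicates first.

Mean Ct: CCN3 wild-type 32.810; CCN3 knockout 37.310; 18S rRNA wild-type 18.540; 18S rRNA knockout 17.680
ΔCt(wild-type) = 32.810 − 18.540 = 14.270
ΔCt(knockout) = 37.310 − 17.680 = 19.630
ΔΔCt = 19.630 − 14.270 = 5.360
Fold change = 2^(−5.360) = 0.0243

0.024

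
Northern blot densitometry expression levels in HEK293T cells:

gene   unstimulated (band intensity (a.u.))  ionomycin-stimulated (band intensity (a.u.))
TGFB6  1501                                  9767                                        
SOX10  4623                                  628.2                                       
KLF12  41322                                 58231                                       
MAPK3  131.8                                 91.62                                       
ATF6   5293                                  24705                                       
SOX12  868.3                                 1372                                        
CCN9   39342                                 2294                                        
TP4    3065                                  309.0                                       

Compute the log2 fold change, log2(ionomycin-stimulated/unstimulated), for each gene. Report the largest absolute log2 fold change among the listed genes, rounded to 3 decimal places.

log2(9767/1501) = 2.702  (TGFB6)
log2(628.2/4623) = -2.880  (SOX10)
log2(58231/41322) = 0.495  (KLF12)
log2(91.62/131.8) = -0.525  (MAPK3)
log2(24705/5293) = 2.223  (ATF6)
log2(1372/868.3) = 0.660  (SOX12)
log2(2294/39342) = -4.100  (CCN9)
log2(309.0/3065) = -3.310  (TP4)
The largest magnitude belongs to CCN9.

4.100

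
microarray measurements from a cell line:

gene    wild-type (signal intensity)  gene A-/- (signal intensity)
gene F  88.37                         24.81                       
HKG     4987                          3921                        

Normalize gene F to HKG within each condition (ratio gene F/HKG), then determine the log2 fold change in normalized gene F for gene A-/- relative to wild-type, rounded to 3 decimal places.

-1.486

gene F/HKG (wild-type) = 88.37 / 4987 = 0.01772
gene F/HKG (gene A-/-) = 24.81 / 3921 = 0.0063275
Fold change = 0.0063275 / 0.01772 = 0.3571
log2(0.3571) = -1.4857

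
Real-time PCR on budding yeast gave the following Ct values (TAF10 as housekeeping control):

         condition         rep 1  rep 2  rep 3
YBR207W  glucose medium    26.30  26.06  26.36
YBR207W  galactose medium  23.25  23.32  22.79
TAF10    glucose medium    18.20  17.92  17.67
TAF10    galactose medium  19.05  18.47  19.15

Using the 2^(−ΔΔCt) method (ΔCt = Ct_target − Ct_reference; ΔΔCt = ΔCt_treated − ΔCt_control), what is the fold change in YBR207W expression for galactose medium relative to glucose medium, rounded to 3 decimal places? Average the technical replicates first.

16.912

Mean Ct: YBR207W glucose medium 26.240; YBR207W galactose medium 23.120; TAF10 glucose medium 17.930; TAF10 galactose medium 18.890
ΔCt(glucose medium) = 26.240 − 17.930 = 8.310
ΔCt(galactose medium) = 23.120 − 18.890 = 4.230
ΔΔCt = 4.230 − 8.310 = -4.080
Fold change = 2^(−(-4.080)) = 2^4.080 = 16.9123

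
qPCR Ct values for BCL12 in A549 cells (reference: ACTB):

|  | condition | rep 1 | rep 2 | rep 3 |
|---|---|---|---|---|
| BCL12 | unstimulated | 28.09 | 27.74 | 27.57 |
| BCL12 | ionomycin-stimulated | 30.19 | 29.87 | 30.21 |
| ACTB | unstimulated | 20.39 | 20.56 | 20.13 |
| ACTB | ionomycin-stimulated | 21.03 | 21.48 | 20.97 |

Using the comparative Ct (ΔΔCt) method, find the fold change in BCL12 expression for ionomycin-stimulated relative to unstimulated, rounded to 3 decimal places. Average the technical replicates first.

Mean Ct: BCL12 unstimulated 27.800; BCL12 ionomycin-stimulated 30.090; ACTB unstimulated 20.360; ACTB ionomycin-stimulated 21.160
ΔCt(unstimulated) = 27.800 − 20.360 = 7.440
ΔCt(ionomycin-stimulated) = 30.090 − 21.160 = 8.930
ΔΔCt = 8.930 − 7.440 = 1.490
Fold change = 2^(−1.490) = 0.3560

0.356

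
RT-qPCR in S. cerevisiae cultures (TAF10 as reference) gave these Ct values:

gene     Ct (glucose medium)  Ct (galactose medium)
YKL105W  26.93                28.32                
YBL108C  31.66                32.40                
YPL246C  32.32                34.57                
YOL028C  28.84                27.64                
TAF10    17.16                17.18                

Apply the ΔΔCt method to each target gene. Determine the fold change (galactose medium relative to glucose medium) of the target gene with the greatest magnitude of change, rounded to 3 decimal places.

0.213

YKL105W: ΔΔCt = (28.32−17.18) − (26.93−17.16) = 11.14 − 9.77 = 1.37; fold change = 2^-1.37 = 0.387
YBL108C: ΔΔCt = (32.40−17.18) − (31.66−17.16) = 15.22 − 14.50 = 0.72; fold change = 2^-0.72 = 0.607
YPL246C: ΔΔCt = (34.57−17.18) − (32.32−17.16) = 17.39 − 15.16 = 2.23; fold change = 2^-2.23 = 0.213
YOL028C: ΔΔCt = (27.64−17.18) − (28.84−17.16) = 10.46 − 11.68 = -1.22; fold change = 2^1.22 = 2.329
YPL246C has the largest |ΔΔCt| = 2.23.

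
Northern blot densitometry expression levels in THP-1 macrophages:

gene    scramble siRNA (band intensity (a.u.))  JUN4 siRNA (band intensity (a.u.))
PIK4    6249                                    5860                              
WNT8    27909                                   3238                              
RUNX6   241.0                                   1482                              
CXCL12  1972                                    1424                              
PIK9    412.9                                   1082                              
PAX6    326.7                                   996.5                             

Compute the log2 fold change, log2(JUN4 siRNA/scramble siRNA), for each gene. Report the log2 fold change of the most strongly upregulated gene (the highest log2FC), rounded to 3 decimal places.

log2(5860/6249) = -0.093  (PIK4)
log2(3238/27909) = -3.108  (WNT8)
log2(1482/241.0) = 2.620  (RUNX6)
log2(1424/1972) = -0.470  (CXCL12)
log2(1082/412.9) = 1.390  (PIK9)
log2(996.5/326.7) = 1.609  (PAX6)
RUNX6 is most strongly upregulated.

2.620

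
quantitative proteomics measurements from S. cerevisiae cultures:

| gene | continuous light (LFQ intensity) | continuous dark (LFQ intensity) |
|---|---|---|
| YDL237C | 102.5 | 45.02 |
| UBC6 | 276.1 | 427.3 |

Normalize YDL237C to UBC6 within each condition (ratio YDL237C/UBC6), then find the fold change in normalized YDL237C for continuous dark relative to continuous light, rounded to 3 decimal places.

YDL237C/UBC6 (continuous light) = 102.5 / 276.1 = 0.37124
YDL237C/UBC6 (continuous dark) = 45.02 / 427.3 = 0.10536
Fold change = 0.10536 / 0.37124 = 0.2838

0.284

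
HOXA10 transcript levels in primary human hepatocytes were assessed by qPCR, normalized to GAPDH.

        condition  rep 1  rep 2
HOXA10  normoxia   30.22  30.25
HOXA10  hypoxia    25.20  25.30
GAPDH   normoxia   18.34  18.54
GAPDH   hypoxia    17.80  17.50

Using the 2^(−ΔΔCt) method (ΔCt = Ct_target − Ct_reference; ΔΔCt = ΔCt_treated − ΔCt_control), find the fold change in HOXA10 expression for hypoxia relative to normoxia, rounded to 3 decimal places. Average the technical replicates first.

18.316

Mean Ct: HOXA10 normoxia 30.235; HOXA10 hypoxia 25.250; GAPDH normoxia 18.440; GAPDH hypoxia 17.650
ΔCt(normoxia) = 30.235 − 18.440 = 11.795
ΔCt(hypoxia) = 25.250 − 17.650 = 7.600
ΔΔCt = 7.600 − 11.795 = -4.195
Fold change = 2^(−(-4.195)) = 2^4.195 = 18.3156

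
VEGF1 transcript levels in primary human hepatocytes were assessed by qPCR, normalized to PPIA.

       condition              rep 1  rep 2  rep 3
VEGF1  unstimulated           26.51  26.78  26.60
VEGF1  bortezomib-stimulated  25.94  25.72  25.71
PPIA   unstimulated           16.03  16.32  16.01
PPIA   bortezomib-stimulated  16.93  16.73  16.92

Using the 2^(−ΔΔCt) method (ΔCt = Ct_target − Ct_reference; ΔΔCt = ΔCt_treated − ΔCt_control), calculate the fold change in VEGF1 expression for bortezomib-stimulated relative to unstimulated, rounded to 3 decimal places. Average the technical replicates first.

Mean Ct: VEGF1 unstimulated 26.630; VEGF1 bortezomib-stimulated 25.790; PPIA unstimulated 16.120; PPIA bortezomib-stimulated 16.860
ΔCt(unstimulated) = 26.630 − 16.120 = 10.510
ΔCt(bortezomib-stimulated) = 25.790 − 16.860 = 8.930
ΔΔCt = 8.930 − 10.510 = -1.580
Fold change = 2^(−(-1.580)) = 2^1.580 = 2.9897

2.990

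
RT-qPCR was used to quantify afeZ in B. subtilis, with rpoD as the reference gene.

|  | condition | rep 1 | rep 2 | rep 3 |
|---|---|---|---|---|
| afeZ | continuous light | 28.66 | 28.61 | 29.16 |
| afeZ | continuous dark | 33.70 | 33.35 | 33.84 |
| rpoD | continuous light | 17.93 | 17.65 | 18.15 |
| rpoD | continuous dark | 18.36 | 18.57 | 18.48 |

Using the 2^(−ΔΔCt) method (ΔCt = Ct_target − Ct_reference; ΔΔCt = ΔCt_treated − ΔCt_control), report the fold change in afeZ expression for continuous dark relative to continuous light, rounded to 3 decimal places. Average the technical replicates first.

0.052

Mean Ct: afeZ continuous light 28.810; afeZ continuous dark 33.630; rpoD continuous light 17.910; rpoD continuous dark 18.470
ΔCt(continuous light) = 28.810 − 17.910 = 10.900
ΔCt(continuous dark) = 33.630 − 18.470 = 15.160
ΔΔCt = 15.160 − 10.900 = 4.260
Fold change = 2^(−4.260) = 0.0522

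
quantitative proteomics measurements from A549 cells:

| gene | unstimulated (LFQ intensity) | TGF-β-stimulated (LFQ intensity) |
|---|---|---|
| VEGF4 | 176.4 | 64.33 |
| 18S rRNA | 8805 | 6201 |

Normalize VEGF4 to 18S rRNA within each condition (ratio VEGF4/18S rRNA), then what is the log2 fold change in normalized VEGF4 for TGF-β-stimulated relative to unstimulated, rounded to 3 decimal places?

VEGF4/18S rRNA (unstimulated) = 176.4 / 8805 = 0.020034
VEGF4/18S rRNA (TGF-β-stimulated) = 64.33 / 6201 = 0.010374
Fold change = 0.010374 / 0.020034 = 0.5178
log2(0.5178) = -0.9495

-0.949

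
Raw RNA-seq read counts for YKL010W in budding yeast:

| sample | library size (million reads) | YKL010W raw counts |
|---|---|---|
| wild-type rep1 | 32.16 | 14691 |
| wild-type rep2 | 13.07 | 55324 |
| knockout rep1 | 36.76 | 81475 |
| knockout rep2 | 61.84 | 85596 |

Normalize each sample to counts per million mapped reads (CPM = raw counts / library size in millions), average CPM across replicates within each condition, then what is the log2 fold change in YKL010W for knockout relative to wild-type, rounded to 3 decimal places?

-0.381

CPM(wild-type rep1) = 14691 / 32.16 = 456.8097
CPM(wild-type rep2) = 55324 / 13.07 = 4232.8998
CPM(knockout rep1) = 81475 / 36.76 = 2216.4037
CPM(knockout rep2) = 85596 / 61.84 = 1384.1527
mean CPM(wild-type) = 2344.8547; mean CPM(knockout) = 1800.2782
Fold change = 1800.2782 / 2344.8547 = 0.76776
log2(0.76776) = -0.3813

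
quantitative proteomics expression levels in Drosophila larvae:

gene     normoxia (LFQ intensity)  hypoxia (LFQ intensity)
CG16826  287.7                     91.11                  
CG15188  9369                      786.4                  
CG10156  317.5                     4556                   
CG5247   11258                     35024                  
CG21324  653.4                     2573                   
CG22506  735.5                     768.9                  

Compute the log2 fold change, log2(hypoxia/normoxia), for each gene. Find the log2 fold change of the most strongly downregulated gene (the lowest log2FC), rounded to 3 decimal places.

-3.575

log2(91.11/287.7) = -1.659  (CG16826)
log2(786.4/9369) = -3.575  (CG15188)
log2(4556/317.5) = 3.843  (CG10156)
log2(35024/11258) = 1.637  (CG5247)
log2(2573/653.4) = 1.977  (CG21324)
log2(768.9/735.5) = 0.064  (CG22506)
CG15188 is most strongly downregulated.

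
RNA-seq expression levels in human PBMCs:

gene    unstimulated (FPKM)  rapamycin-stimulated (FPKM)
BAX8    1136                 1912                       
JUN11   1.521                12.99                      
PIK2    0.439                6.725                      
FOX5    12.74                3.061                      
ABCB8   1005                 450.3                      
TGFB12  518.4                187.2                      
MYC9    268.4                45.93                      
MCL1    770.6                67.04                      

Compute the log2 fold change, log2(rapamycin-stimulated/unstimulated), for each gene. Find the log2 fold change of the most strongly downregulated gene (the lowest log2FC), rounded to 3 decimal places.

-3.523

log2(1912/1136) = 0.751  (BAX8)
log2(12.99/1.521) = 3.094  (JUN11)
log2(6.725/0.439) = 3.937  (PIK2)
log2(3.061/12.74) = -2.057  (FOX5)
log2(450.3/1005) = -1.158  (ABCB8)
log2(187.2/518.4) = -1.469  (TGFB12)
log2(45.93/268.4) = -2.547  (MYC9)
log2(67.04/770.6) = -3.523  (MCL1)
MCL1 is most strongly downregulated.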